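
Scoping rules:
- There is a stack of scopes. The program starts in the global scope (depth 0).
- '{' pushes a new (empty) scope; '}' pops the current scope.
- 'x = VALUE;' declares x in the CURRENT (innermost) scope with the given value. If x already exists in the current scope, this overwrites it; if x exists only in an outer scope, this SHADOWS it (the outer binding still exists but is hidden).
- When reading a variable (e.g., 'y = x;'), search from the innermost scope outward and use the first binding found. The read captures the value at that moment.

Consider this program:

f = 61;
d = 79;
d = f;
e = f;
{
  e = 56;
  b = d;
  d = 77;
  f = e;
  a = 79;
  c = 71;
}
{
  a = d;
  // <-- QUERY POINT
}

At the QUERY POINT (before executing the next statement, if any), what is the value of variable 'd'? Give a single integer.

Step 1: declare f=61 at depth 0
Step 2: declare d=79 at depth 0
Step 3: declare d=(read f)=61 at depth 0
Step 4: declare e=(read f)=61 at depth 0
Step 5: enter scope (depth=1)
Step 6: declare e=56 at depth 1
Step 7: declare b=(read d)=61 at depth 1
Step 8: declare d=77 at depth 1
Step 9: declare f=(read e)=56 at depth 1
Step 10: declare a=79 at depth 1
Step 11: declare c=71 at depth 1
Step 12: exit scope (depth=0)
Step 13: enter scope (depth=1)
Step 14: declare a=(read d)=61 at depth 1
Visible at query point: a=61 d=61 e=61 f=61

Answer: 61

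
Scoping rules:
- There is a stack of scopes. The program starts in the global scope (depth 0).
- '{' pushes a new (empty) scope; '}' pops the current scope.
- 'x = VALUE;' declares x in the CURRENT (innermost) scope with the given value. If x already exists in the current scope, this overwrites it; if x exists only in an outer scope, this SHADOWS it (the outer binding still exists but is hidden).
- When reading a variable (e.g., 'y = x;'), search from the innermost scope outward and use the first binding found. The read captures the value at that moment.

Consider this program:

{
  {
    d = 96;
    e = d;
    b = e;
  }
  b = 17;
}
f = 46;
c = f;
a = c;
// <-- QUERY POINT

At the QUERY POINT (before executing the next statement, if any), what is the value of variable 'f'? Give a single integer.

Answer: 46

Derivation:
Step 1: enter scope (depth=1)
Step 2: enter scope (depth=2)
Step 3: declare d=96 at depth 2
Step 4: declare e=(read d)=96 at depth 2
Step 5: declare b=(read e)=96 at depth 2
Step 6: exit scope (depth=1)
Step 7: declare b=17 at depth 1
Step 8: exit scope (depth=0)
Step 9: declare f=46 at depth 0
Step 10: declare c=(read f)=46 at depth 0
Step 11: declare a=(read c)=46 at depth 0
Visible at query point: a=46 c=46 f=46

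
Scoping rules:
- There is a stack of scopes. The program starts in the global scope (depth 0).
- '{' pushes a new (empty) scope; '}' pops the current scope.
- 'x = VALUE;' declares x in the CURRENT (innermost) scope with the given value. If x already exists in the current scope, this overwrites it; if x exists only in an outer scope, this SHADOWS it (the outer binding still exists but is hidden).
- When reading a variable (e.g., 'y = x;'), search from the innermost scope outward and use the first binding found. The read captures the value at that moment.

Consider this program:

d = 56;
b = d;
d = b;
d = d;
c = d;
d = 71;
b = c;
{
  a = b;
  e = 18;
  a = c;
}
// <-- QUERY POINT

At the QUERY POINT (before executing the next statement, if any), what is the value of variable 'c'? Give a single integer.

Answer: 56

Derivation:
Step 1: declare d=56 at depth 0
Step 2: declare b=(read d)=56 at depth 0
Step 3: declare d=(read b)=56 at depth 0
Step 4: declare d=(read d)=56 at depth 0
Step 5: declare c=(read d)=56 at depth 0
Step 6: declare d=71 at depth 0
Step 7: declare b=(read c)=56 at depth 0
Step 8: enter scope (depth=1)
Step 9: declare a=(read b)=56 at depth 1
Step 10: declare e=18 at depth 1
Step 11: declare a=(read c)=56 at depth 1
Step 12: exit scope (depth=0)
Visible at query point: b=56 c=56 d=71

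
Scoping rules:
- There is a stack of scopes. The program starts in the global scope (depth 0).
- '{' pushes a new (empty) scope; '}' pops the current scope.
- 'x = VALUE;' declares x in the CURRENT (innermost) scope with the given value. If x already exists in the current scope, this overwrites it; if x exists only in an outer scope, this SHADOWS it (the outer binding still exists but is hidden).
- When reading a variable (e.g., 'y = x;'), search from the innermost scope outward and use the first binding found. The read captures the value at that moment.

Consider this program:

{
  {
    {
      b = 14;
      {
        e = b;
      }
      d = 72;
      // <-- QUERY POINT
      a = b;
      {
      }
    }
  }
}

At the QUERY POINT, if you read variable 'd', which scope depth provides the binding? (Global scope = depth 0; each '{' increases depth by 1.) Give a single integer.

Answer: 3

Derivation:
Step 1: enter scope (depth=1)
Step 2: enter scope (depth=2)
Step 3: enter scope (depth=3)
Step 4: declare b=14 at depth 3
Step 5: enter scope (depth=4)
Step 6: declare e=(read b)=14 at depth 4
Step 7: exit scope (depth=3)
Step 8: declare d=72 at depth 3
Visible at query point: b=14 d=72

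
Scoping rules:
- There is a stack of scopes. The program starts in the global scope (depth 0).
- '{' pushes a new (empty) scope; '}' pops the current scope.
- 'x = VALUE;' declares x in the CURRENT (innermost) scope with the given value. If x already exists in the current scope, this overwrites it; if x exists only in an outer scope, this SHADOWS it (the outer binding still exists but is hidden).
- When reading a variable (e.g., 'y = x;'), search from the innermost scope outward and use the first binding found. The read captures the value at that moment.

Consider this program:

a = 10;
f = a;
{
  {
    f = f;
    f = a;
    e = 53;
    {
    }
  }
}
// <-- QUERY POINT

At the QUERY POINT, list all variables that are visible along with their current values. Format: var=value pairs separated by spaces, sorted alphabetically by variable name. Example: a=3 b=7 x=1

Answer: a=10 f=10

Derivation:
Step 1: declare a=10 at depth 0
Step 2: declare f=(read a)=10 at depth 0
Step 3: enter scope (depth=1)
Step 4: enter scope (depth=2)
Step 5: declare f=(read f)=10 at depth 2
Step 6: declare f=(read a)=10 at depth 2
Step 7: declare e=53 at depth 2
Step 8: enter scope (depth=3)
Step 9: exit scope (depth=2)
Step 10: exit scope (depth=1)
Step 11: exit scope (depth=0)
Visible at query point: a=10 f=10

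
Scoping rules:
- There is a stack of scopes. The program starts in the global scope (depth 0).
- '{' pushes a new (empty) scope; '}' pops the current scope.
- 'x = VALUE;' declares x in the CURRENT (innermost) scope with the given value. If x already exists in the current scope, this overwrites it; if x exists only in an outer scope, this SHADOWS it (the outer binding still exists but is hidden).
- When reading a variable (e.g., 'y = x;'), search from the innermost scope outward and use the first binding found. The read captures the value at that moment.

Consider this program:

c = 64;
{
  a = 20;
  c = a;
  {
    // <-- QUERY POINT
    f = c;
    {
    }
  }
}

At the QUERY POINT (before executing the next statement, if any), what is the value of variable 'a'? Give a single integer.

Step 1: declare c=64 at depth 0
Step 2: enter scope (depth=1)
Step 3: declare a=20 at depth 1
Step 4: declare c=(read a)=20 at depth 1
Step 5: enter scope (depth=2)
Visible at query point: a=20 c=20

Answer: 20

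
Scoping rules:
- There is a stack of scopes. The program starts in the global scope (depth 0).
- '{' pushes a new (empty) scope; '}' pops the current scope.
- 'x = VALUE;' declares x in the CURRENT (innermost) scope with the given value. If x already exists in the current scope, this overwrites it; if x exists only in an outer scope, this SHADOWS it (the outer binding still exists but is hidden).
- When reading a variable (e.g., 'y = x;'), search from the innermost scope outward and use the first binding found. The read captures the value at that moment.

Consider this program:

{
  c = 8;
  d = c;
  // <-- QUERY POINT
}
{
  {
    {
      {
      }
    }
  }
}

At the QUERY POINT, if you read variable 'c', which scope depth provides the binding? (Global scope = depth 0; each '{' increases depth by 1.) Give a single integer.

Step 1: enter scope (depth=1)
Step 2: declare c=8 at depth 1
Step 3: declare d=(read c)=8 at depth 1
Visible at query point: c=8 d=8

Answer: 1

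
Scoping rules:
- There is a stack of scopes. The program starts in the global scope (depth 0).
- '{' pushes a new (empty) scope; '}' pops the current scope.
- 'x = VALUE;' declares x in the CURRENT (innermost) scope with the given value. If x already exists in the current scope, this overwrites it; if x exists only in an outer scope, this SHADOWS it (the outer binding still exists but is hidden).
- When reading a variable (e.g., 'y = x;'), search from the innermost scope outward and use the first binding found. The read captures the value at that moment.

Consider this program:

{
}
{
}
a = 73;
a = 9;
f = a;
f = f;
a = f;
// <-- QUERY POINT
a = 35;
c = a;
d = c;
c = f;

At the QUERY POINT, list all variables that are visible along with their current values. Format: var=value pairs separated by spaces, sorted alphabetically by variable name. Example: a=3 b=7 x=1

Answer: a=9 f=9

Derivation:
Step 1: enter scope (depth=1)
Step 2: exit scope (depth=0)
Step 3: enter scope (depth=1)
Step 4: exit scope (depth=0)
Step 5: declare a=73 at depth 0
Step 6: declare a=9 at depth 0
Step 7: declare f=(read a)=9 at depth 0
Step 8: declare f=(read f)=9 at depth 0
Step 9: declare a=(read f)=9 at depth 0
Visible at query point: a=9 f=9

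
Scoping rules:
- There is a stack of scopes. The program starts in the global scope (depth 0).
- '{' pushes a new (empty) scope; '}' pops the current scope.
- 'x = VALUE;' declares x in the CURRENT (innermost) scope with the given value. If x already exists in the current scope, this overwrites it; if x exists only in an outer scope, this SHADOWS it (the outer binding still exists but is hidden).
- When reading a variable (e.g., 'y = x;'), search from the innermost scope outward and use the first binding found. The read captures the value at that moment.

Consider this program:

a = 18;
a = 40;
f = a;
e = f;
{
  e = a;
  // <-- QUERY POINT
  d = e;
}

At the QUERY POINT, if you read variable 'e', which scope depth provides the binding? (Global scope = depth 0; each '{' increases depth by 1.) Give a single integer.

Answer: 1

Derivation:
Step 1: declare a=18 at depth 0
Step 2: declare a=40 at depth 0
Step 3: declare f=(read a)=40 at depth 0
Step 4: declare e=(read f)=40 at depth 0
Step 5: enter scope (depth=1)
Step 6: declare e=(read a)=40 at depth 1
Visible at query point: a=40 e=40 f=40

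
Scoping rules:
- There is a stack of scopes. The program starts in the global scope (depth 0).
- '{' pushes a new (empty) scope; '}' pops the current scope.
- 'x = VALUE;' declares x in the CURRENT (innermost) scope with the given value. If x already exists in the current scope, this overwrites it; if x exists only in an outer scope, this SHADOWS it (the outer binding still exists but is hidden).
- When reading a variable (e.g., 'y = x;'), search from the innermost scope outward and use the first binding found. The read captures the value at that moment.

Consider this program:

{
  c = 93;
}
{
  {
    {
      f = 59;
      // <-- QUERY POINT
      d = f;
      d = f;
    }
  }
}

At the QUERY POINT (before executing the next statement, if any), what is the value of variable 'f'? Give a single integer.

Answer: 59

Derivation:
Step 1: enter scope (depth=1)
Step 2: declare c=93 at depth 1
Step 3: exit scope (depth=0)
Step 4: enter scope (depth=1)
Step 5: enter scope (depth=2)
Step 6: enter scope (depth=3)
Step 7: declare f=59 at depth 3
Visible at query point: f=59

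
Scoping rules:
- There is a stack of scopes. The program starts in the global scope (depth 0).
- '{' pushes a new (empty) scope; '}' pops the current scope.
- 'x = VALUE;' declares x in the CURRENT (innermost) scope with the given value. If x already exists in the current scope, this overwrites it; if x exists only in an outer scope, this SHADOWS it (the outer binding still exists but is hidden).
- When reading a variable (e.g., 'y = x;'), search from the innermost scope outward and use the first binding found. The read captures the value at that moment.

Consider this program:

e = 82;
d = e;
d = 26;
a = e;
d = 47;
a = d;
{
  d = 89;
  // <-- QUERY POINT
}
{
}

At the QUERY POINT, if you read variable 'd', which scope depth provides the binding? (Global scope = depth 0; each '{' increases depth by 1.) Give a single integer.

Answer: 1

Derivation:
Step 1: declare e=82 at depth 0
Step 2: declare d=(read e)=82 at depth 0
Step 3: declare d=26 at depth 0
Step 4: declare a=(read e)=82 at depth 0
Step 5: declare d=47 at depth 0
Step 6: declare a=(read d)=47 at depth 0
Step 7: enter scope (depth=1)
Step 8: declare d=89 at depth 1
Visible at query point: a=47 d=89 e=82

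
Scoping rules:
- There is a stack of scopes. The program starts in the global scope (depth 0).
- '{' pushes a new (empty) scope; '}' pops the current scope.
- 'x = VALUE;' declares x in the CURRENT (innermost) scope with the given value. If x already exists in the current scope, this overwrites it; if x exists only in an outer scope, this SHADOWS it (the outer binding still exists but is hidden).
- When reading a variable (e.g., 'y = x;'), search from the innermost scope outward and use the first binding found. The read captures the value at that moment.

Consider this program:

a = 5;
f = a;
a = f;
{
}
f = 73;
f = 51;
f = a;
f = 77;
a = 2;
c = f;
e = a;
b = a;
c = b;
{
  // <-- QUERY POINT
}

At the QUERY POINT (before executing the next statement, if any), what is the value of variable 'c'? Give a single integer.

Step 1: declare a=5 at depth 0
Step 2: declare f=(read a)=5 at depth 0
Step 3: declare a=(read f)=5 at depth 0
Step 4: enter scope (depth=1)
Step 5: exit scope (depth=0)
Step 6: declare f=73 at depth 0
Step 7: declare f=51 at depth 0
Step 8: declare f=(read a)=5 at depth 0
Step 9: declare f=77 at depth 0
Step 10: declare a=2 at depth 0
Step 11: declare c=(read f)=77 at depth 0
Step 12: declare e=(read a)=2 at depth 0
Step 13: declare b=(read a)=2 at depth 0
Step 14: declare c=(read b)=2 at depth 0
Step 15: enter scope (depth=1)
Visible at query point: a=2 b=2 c=2 e=2 f=77

Answer: 2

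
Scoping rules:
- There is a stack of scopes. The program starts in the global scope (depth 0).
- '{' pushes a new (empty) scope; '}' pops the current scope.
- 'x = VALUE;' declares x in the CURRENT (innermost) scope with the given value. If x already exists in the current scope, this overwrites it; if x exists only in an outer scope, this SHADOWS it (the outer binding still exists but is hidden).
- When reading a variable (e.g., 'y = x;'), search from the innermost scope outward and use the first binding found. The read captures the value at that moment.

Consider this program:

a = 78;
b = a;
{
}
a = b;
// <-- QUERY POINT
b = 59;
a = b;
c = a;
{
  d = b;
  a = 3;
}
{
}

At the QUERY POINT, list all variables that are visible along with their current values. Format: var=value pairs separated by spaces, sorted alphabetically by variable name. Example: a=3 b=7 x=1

Step 1: declare a=78 at depth 0
Step 2: declare b=(read a)=78 at depth 0
Step 3: enter scope (depth=1)
Step 4: exit scope (depth=0)
Step 5: declare a=(read b)=78 at depth 0
Visible at query point: a=78 b=78

Answer: a=78 b=78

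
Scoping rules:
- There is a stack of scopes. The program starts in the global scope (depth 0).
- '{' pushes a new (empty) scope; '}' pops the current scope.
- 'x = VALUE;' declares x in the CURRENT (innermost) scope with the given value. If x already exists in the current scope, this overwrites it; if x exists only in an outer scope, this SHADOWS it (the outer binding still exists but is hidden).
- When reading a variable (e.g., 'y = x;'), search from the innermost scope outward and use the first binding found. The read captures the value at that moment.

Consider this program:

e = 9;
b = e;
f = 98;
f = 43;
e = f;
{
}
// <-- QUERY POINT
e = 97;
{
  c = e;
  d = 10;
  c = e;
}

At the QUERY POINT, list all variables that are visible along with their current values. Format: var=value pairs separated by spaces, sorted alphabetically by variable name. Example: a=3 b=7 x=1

Step 1: declare e=9 at depth 0
Step 2: declare b=(read e)=9 at depth 0
Step 3: declare f=98 at depth 0
Step 4: declare f=43 at depth 0
Step 5: declare e=(read f)=43 at depth 0
Step 6: enter scope (depth=1)
Step 7: exit scope (depth=0)
Visible at query point: b=9 e=43 f=43

Answer: b=9 e=43 f=43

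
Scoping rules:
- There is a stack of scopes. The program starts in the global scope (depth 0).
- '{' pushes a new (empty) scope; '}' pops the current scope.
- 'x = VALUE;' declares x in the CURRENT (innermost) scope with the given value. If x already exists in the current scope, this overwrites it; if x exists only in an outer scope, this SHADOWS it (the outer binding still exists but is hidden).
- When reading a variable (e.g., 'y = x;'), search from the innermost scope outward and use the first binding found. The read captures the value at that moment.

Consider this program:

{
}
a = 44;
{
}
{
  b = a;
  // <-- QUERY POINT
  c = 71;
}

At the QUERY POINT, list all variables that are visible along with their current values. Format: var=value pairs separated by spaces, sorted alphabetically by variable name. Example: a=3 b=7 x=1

Step 1: enter scope (depth=1)
Step 2: exit scope (depth=0)
Step 3: declare a=44 at depth 0
Step 4: enter scope (depth=1)
Step 5: exit scope (depth=0)
Step 6: enter scope (depth=1)
Step 7: declare b=(read a)=44 at depth 1
Visible at query point: a=44 b=44

Answer: a=44 b=44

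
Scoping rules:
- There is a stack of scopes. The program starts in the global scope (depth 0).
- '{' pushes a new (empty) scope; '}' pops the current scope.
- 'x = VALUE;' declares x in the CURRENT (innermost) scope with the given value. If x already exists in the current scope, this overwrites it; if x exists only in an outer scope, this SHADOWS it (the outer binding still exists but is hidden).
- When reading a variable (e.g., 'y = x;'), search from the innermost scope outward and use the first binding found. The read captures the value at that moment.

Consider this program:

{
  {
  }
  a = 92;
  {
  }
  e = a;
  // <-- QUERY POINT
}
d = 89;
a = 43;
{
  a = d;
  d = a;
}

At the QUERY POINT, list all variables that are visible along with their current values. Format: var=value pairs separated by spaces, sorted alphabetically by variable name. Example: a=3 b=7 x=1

Step 1: enter scope (depth=1)
Step 2: enter scope (depth=2)
Step 3: exit scope (depth=1)
Step 4: declare a=92 at depth 1
Step 5: enter scope (depth=2)
Step 6: exit scope (depth=1)
Step 7: declare e=(read a)=92 at depth 1
Visible at query point: a=92 e=92

Answer: a=92 e=92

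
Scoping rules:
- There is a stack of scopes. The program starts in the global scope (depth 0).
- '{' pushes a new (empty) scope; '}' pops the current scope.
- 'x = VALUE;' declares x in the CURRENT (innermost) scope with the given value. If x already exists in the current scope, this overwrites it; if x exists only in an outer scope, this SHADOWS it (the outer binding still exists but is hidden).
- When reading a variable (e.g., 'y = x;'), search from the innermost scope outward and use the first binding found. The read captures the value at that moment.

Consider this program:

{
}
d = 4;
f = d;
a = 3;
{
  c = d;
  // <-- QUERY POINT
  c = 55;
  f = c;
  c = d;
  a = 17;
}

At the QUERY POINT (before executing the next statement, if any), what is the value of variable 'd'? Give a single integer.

Answer: 4

Derivation:
Step 1: enter scope (depth=1)
Step 2: exit scope (depth=0)
Step 3: declare d=4 at depth 0
Step 4: declare f=(read d)=4 at depth 0
Step 5: declare a=3 at depth 0
Step 6: enter scope (depth=1)
Step 7: declare c=(read d)=4 at depth 1
Visible at query point: a=3 c=4 d=4 f=4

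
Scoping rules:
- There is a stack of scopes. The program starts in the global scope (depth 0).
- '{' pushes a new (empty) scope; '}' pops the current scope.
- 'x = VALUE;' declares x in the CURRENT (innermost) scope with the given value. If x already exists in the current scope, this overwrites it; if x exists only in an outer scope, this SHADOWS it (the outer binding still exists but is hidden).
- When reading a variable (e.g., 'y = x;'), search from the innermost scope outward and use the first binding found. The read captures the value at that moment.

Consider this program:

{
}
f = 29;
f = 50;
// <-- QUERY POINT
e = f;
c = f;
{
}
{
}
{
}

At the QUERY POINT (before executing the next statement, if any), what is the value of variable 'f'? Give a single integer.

Answer: 50

Derivation:
Step 1: enter scope (depth=1)
Step 2: exit scope (depth=0)
Step 3: declare f=29 at depth 0
Step 4: declare f=50 at depth 0
Visible at query point: f=50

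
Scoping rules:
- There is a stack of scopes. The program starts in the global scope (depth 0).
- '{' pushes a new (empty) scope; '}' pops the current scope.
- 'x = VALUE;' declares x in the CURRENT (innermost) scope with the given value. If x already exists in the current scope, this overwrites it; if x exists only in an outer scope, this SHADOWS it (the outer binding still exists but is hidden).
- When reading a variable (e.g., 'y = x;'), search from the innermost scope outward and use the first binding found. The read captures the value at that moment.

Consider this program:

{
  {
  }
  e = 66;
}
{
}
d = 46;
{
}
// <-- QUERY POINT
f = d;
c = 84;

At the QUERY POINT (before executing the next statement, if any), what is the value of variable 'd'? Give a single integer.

Step 1: enter scope (depth=1)
Step 2: enter scope (depth=2)
Step 3: exit scope (depth=1)
Step 4: declare e=66 at depth 1
Step 5: exit scope (depth=0)
Step 6: enter scope (depth=1)
Step 7: exit scope (depth=0)
Step 8: declare d=46 at depth 0
Step 9: enter scope (depth=1)
Step 10: exit scope (depth=0)
Visible at query point: d=46

Answer: 46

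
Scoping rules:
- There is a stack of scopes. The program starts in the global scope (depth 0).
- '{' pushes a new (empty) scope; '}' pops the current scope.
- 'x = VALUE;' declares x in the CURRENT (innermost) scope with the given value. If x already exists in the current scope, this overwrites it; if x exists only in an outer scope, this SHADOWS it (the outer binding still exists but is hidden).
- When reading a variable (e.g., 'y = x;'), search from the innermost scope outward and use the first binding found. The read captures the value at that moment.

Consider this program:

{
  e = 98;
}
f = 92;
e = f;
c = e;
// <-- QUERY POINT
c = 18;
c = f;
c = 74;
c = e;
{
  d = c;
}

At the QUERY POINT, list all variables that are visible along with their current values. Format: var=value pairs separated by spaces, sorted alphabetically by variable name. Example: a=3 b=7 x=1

Answer: c=92 e=92 f=92

Derivation:
Step 1: enter scope (depth=1)
Step 2: declare e=98 at depth 1
Step 3: exit scope (depth=0)
Step 4: declare f=92 at depth 0
Step 5: declare e=(read f)=92 at depth 0
Step 6: declare c=(read e)=92 at depth 0
Visible at query point: c=92 e=92 f=92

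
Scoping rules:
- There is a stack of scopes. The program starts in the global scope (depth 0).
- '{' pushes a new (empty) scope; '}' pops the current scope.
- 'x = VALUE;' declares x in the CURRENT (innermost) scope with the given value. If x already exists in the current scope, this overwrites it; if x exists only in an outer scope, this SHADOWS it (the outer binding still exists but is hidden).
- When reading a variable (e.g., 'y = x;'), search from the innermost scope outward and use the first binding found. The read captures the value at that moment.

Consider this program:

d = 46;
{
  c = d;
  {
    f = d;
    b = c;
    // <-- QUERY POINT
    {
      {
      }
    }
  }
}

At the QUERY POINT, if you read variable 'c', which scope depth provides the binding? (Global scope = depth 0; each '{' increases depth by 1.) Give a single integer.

Answer: 1

Derivation:
Step 1: declare d=46 at depth 0
Step 2: enter scope (depth=1)
Step 3: declare c=(read d)=46 at depth 1
Step 4: enter scope (depth=2)
Step 5: declare f=(read d)=46 at depth 2
Step 6: declare b=(read c)=46 at depth 2
Visible at query point: b=46 c=46 d=46 f=46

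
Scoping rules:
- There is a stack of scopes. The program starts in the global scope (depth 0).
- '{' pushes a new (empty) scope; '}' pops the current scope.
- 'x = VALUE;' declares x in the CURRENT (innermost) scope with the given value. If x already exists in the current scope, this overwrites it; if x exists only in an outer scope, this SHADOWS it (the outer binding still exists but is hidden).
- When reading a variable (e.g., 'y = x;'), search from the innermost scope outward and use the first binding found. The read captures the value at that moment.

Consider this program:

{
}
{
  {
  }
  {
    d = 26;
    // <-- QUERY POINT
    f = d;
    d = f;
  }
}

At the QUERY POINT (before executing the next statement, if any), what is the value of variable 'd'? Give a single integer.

Answer: 26

Derivation:
Step 1: enter scope (depth=1)
Step 2: exit scope (depth=0)
Step 3: enter scope (depth=1)
Step 4: enter scope (depth=2)
Step 5: exit scope (depth=1)
Step 6: enter scope (depth=2)
Step 7: declare d=26 at depth 2
Visible at query point: d=26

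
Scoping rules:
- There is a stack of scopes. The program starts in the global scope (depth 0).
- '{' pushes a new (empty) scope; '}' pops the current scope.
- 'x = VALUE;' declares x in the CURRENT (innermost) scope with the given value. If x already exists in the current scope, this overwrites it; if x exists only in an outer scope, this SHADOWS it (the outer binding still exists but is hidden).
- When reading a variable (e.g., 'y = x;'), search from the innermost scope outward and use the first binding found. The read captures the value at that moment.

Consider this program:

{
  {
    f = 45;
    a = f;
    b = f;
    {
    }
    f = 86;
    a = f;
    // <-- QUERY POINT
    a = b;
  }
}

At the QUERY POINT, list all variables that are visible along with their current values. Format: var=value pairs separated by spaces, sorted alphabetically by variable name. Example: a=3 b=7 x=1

Answer: a=86 b=45 f=86

Derivation:
Step 1: enter scope (depth=1)
Step 2: enter scope (depth=2)
Step 3: declare f=45 at depth 2
Step 4: declare a=(read f)=45 at depth 2
Step 5: declare b=(read f)=45 at depth 2
Step 6: enter scope (depth=3)
Step 7: exit scope (depth=2)
Step 8: declare f=86 at depth 2
Step 9: declare a=(read f)=86 at depth 2
Visible at query point: a=86 b=45 f=86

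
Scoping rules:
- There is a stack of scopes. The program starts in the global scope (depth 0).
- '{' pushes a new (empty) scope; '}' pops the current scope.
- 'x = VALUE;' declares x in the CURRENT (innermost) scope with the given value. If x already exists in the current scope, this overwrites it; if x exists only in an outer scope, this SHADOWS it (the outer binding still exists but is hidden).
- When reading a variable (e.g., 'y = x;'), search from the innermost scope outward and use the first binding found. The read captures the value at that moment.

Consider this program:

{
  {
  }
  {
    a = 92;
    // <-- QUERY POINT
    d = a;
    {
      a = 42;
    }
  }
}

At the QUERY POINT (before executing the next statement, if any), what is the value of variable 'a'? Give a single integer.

Answer: 92

Derivation:
Step 1: enter scope (depth=1)
Step 2: enter scope (depth=2)
Step 3: exit scope (depth=1)
Step 4: enter scope (depth=2)
Step 5: declare a=92 at depth 2
Visible at query point: a=92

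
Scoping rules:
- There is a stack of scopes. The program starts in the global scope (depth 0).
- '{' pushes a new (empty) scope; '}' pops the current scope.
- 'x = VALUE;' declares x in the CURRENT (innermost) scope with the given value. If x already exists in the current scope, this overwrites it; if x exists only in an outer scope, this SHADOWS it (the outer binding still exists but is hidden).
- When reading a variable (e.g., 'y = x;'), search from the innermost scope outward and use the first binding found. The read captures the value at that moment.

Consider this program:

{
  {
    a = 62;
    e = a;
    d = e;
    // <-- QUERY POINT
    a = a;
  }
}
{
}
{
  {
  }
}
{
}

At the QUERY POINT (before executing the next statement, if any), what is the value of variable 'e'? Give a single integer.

Step 1: enter scope (depth=1)
Step 2: enter scope (depth=2)
Step 3: declare a=62 at depth 2
Step 4: declare e=(read a)=62 at depth 2
Step 5: declare d=(read e)=62 at depth 2
Visible at query point: a=62 d=62 e=62

Answer: 62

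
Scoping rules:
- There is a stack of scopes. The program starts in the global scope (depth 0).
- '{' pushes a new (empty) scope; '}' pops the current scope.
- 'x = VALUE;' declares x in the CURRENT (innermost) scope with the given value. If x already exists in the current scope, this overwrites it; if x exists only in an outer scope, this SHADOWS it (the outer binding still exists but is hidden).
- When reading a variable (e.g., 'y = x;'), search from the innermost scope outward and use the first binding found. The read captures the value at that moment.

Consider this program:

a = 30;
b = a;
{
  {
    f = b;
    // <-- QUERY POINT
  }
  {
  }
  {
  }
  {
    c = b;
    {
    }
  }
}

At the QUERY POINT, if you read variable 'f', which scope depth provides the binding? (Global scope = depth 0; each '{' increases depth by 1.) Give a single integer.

Answer: 2

Derivation:
Step 1: declare a=30 at depth 0
Step 2: declare b=(read a)=30 at depth 0
Step 3: enter scope (depth=1)
Step 4: enter scope (depth=2)
Step 5: declare f=(read b)=30 at depth 2
Visible at query point: a=30 b=30 f=30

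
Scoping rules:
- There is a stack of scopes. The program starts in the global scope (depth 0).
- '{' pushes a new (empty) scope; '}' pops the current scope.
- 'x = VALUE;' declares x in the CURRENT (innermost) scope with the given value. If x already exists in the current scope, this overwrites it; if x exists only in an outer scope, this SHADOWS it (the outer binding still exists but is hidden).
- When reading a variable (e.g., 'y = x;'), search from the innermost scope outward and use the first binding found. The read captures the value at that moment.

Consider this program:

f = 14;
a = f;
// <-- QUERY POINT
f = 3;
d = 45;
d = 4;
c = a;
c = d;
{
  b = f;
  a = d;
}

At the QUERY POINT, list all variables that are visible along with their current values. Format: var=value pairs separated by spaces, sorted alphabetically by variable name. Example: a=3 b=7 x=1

Answer: a=14 f=14

Derivation:
Step 1: declare f=14 at depth 0
Step 2: declare a=(read f)=14 at depth 0
Visible at query point: a=14 f=14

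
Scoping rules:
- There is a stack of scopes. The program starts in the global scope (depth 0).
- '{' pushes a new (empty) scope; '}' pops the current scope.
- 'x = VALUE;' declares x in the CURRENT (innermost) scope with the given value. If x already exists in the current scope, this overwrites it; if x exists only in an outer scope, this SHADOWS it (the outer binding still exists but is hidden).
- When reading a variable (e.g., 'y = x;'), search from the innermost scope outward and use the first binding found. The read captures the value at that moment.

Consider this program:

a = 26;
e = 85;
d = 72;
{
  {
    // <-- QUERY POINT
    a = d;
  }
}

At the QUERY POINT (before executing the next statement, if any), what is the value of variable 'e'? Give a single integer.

Step 1: declare a=26 at depth 0
Step 2: declare e=85 at depth 0
Step 3: declare d=72 at depth 0
Step 4: enter scope (depth=1)
Step 5: enter scope (depth=2)
Visible at query point: a=26 d=72 e=85

Answer: 85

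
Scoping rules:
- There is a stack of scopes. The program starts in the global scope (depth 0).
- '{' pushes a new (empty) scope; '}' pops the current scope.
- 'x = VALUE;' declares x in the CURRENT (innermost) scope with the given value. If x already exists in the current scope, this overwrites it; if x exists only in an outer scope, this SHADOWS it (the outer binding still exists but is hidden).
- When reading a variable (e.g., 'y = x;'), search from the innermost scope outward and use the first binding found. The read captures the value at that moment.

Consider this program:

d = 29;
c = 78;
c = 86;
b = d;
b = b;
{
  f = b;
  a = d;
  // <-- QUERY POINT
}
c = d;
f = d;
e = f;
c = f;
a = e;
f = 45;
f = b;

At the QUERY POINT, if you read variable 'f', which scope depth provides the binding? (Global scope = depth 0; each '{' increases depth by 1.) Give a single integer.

Step 1: declare d=29 at depth 0
Step 2: declare c=78 at depth 0
Step 3: declare c=86 at depth 0
Step 4: declare b=(read d)=29 at depth 0
Step 5: declare b=(read b)=29 at depth 0
Step 6: enter scope (depth=1)
Step 7: declare f=(read b)=29 at depth 1
Step 8: declare a=(read d)=29 at depth 1
Visible at query point: a=29 b=29 c=86 d=29 f=29

Answer: 1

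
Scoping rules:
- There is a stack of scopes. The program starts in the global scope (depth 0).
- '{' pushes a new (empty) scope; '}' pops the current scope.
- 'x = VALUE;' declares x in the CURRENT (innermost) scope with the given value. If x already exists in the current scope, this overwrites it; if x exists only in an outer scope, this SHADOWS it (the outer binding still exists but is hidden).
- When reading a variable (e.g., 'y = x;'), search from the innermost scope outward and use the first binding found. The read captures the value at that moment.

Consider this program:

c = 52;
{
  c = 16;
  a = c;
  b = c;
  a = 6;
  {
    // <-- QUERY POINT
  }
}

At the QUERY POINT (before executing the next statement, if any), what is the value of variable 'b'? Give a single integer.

Step 1: declare c=52 at depth 0
Step 2: enter scope (depth=1)
Step 3: declare c=16 at depth 1
Step 4: declare a=(read c)=16 at depth 1
Step 5: declare b=(read c)=16 at depth 1
Step 6: declare a=6 at depth 1
Step 7: enter scope (depth=2)
Visible at query point: a=6 b=16 c=16

Answer: 16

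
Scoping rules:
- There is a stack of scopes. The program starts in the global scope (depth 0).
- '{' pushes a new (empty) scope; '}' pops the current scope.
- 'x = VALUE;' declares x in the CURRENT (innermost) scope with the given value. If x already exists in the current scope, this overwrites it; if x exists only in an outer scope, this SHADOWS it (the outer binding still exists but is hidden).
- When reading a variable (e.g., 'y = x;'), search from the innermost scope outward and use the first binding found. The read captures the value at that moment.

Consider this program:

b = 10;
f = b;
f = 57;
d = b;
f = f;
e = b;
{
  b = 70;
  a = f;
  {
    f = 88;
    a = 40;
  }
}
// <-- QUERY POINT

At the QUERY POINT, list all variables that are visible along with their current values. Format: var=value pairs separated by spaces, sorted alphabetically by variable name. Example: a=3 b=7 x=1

Step 1: declare b=10 at depth 0
Step 2: declare f=(read b)=10 at depth 0
Step 3: declare f=57 at depth 0
Step 4: declare d=(read b)=10 at depth 0
Step 5: declare f=(read f)=57 at depth 0
Step 6: declare e=(read b)=10 at depth 0
Step 7: enter scope (depth=1)
Step 8: declare b=70 at depth 1
Step 9: declare a=(read f)=57 at depth 1
Step 10: enter scope (depth=2)
Step 11: declare f=88 at depth 2
Step 12: declare a=40 at depth 2
Step 13: exit scope (depth=1)
Step 14: exit scope (depth=0)
Visible at query point: b=10 d=10 e=10 f=57

Answer: b=10 d=10 e=10 f=57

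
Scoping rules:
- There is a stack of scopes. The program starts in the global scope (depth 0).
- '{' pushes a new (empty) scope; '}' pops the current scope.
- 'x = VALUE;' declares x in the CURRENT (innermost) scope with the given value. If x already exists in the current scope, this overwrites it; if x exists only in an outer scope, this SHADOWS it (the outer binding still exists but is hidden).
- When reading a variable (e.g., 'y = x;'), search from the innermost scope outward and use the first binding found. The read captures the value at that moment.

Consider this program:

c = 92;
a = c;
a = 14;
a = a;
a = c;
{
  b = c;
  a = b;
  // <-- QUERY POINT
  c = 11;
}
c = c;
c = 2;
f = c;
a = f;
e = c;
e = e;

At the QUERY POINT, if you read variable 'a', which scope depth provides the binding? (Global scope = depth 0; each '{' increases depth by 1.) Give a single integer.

Step 1: declare c=92 at depth 0
Step 2: declare a=(read c)=92 at depth 0
Step 3: declare a=14 at depth 0
Step 4: declare a=(read a)=14 at depth 0
Step 5: declare a=(read c)=92 at depth 0
Step 6: enter scope (depth=1)
Step 7: declare b=(read c)=92 at depth 1
Step 8: declare a=(read b)=92 at depth 1
Visible at query point: a=92 b=92 c=92

Answer: 1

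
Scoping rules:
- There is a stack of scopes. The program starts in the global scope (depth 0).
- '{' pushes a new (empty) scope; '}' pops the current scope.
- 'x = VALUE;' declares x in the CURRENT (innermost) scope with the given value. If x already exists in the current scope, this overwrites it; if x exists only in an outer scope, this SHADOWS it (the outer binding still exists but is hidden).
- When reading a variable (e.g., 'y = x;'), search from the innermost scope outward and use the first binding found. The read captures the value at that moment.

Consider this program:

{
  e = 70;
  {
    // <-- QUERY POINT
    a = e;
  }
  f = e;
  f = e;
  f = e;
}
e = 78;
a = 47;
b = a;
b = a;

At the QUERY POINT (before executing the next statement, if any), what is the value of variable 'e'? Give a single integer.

Step 1: enter scope (depth=1)
Step 2: declare e=70 at depth 1
Step 3: enter scope (depth=2)
Visible at query point: e=70

Answer: 70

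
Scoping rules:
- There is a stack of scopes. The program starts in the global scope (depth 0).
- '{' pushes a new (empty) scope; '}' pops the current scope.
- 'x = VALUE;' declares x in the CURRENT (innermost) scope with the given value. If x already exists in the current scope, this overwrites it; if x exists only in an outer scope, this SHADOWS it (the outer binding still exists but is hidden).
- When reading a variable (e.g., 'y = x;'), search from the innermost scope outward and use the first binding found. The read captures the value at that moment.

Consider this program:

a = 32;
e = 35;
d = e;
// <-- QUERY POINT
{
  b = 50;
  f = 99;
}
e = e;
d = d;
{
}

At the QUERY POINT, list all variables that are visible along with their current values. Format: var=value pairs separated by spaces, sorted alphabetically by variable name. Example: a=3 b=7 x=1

Answer: a=32 d=35 e=35

Derivation:
Step 1: declare a=32 at depth 0
Step 2: declare e=35 at depth 0
Step 3: declare d=(read e)=35 at depth 0
Visible at query point: a=32 d=35 e=35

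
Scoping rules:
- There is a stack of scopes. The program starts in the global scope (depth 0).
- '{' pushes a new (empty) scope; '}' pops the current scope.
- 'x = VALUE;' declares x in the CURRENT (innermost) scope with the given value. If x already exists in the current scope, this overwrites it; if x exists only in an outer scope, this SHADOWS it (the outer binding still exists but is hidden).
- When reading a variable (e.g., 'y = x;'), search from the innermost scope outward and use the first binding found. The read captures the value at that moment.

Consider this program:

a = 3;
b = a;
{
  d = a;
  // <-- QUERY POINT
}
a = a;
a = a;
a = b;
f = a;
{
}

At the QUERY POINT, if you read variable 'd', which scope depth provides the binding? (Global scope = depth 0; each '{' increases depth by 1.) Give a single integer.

Step 1: declare a=3 at depth 0
Step 2: declare b=(read a)=3 at depth 0
Step 3: enter scope (depth=1)
Step 4: declare d=(read a)=3 at depth 1
Visible at query point: a=3 b=3 d=3

Answer: 1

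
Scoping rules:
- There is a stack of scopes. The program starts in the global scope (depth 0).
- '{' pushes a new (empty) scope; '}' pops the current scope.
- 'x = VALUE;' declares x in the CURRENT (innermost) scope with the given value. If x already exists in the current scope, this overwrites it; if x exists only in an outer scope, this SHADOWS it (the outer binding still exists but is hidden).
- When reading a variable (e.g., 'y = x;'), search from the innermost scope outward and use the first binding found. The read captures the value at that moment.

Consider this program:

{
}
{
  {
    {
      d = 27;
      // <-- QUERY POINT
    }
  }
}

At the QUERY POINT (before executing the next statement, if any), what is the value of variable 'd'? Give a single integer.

Answer: 27

Derivation:
Step 1: enter scope (depth=1)
Step 2: exit scope (depth=0)
Step 3: enter scope (depth=1)
Step 4: enter scope (depth=2)
Step 5: enter scope (depth=3)
Step 6: declare d=27 at depth 3
Visible at query point: d=27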